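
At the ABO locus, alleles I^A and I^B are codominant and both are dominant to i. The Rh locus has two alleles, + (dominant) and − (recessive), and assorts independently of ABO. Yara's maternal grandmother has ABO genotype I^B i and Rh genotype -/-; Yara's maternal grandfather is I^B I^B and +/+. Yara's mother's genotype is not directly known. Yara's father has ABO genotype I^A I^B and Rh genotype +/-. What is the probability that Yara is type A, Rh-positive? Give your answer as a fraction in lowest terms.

Yara's mother's ABO genotype from I^B i × I^B I^B: 1/2 I^B I^B, 1/2 I^B i.
Crossing each possibility with the father I^A I^B and summing P(type A): 1/2·0 + 1/2·1/4 = 1/8.
Similarly for Rh via the mother's Rh distribution: P(Rh+) = 3/4.
Independent loci: 1/8 × 3/4 = 3/32.

3/32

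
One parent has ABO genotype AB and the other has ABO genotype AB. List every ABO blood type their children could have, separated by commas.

Gametes from AB × AB give offspring ABO genotypes AA, AB, BB, i.e. phenotypes A, B, AB.

A, B, AB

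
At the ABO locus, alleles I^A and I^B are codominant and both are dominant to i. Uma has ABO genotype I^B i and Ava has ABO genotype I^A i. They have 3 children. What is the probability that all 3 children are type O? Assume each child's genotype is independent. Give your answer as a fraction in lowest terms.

1/64

ABO cross I^B i × I^A i → 1/4 O, 1/4 A, 1/4 B, 1/4 AB.
So P(type O) = 1/4 per child.
All 3 independent: (1/4)^3 = 1/64.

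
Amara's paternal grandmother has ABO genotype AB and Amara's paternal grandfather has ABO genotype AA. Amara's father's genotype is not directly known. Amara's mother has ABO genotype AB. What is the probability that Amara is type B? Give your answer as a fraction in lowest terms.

1/8

Amara's father's ABO genotype from AB × AA: 1/2 AA, 1/2 AB.
Crossing each possibility with the mother AB and summing P(type B): 1/2·0 + 1/2·1/4 = 1/8.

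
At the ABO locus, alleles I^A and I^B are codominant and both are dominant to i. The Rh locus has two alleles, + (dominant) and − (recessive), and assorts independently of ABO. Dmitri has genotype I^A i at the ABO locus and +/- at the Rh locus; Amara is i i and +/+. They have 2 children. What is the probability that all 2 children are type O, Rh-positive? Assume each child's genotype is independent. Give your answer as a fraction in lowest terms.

1/4

ABO cross I^A i × i i → 1/2 O, 1/2 A.
Rh cross +/- × +/+ → 1 Rh+; so P(type O, Rh-positive) = 1/2 × 1 = 1/2 per child.
All 2 independent: (1/2)^2 = 1/4.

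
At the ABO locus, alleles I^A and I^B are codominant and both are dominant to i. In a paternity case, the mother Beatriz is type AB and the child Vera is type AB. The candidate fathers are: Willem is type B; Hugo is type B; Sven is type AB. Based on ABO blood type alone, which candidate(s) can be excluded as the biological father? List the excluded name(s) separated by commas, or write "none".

A candidate is excluded only if no genotype consistent with his phenotype could produce a type AB child with a type AB mother.
Every candidate has at least one consistent genotype combination, so none can be excluded.

none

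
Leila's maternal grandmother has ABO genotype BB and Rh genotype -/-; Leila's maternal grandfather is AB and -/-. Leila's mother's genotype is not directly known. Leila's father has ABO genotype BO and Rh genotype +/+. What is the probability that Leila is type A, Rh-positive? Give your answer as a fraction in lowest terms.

Leila's mother's ABO genotype from BB × AB: 1/2 AB, 1/2 BB.
Crossing each possibility with the father BO and summing P(type A): 1/2·1/4 + 1/2·0 = 1/8.
Similarly for Rh via the mother's Rh distribution: P(Rh+) = 1.
Independent loci: 1/8 × 1 = 1/8.

1/8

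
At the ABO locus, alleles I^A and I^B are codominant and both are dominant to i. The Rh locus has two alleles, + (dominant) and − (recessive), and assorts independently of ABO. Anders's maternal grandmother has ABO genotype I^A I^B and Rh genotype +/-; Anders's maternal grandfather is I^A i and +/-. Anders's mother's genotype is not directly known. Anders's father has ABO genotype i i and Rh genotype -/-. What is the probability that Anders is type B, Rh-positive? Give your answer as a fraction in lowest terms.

1/8

Anders's mother's ABO genotype from I^A I^B × I^A i: 1/4 I^A I^A, 1/4 I^A I^B, 1/4 I^A i, 1/4 I^B i.
Crossing each possibility with the father i i and summing P(type B): 1/4·0 + 1/4·1/2 + 1/4·0 + 1/4·1/2 = 1/4.
Similarly for Rh via the mother's Rh distribution: P(Rh+) = 1/2.
Independent loci: 1/4 × 1/2 = 1/8.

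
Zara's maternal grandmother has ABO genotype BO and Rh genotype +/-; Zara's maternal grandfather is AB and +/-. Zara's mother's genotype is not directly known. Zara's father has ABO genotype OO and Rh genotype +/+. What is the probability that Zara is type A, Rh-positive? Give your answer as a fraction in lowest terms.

1/4

Zara's mother's ABO genotype from BO × AB: 1/4 AB, 1/4 AO, 1/4 BB, 1/4 BO.
Crossing each possibility with the father OO and summing P(type A): 1/4·1/2 + 1/4·1/2 + 1/4·0 + 1/4·0 = 1/4.
Similarly for Rh via the mother's Rh distribution: P(Rh+) = 1.
Independent loci: 1/4 × 1 = 1/4.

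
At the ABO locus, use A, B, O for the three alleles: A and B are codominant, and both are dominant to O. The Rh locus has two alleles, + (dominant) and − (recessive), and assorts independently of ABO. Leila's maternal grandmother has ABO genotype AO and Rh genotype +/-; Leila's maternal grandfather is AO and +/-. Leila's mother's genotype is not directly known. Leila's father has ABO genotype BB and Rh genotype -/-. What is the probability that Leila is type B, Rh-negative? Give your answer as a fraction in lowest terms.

Leila's mother's ABO genotype from AO × AO: 1/4 AA, 1/2 AO, 1/4 OO.
Crossing each possibility with the father BB and summing P(type B): 1/4·0 + 1/2·1/2 + 1/4·1 = 1/2.
Similarly for Rh via the mother's Rh distribution: P(Rh-) = 1/2.
Independent loci: 1/2 × 1/2 = 1/4.

1/4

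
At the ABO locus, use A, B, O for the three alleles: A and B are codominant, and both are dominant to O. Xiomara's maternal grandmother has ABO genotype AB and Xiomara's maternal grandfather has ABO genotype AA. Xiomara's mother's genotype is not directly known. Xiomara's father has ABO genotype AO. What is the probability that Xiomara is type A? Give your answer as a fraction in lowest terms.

Xiomara's mother's ABO genotype from AB × AA: 1/2 AA, 1/2 AB.
Crossing each possibility with the father AO and summing P(type A): 1/2·1 + 1/2·1/2 = 3/4.

3/4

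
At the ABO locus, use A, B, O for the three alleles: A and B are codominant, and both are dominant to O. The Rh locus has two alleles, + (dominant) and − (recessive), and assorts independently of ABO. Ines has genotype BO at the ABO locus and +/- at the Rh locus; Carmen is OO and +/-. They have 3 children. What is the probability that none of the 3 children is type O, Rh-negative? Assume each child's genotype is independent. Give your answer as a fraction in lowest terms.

343/512

ABO cross BO × OO → 1/2 O, 1/2 B.
Rh cross +/- × +/- → 3/4 Rh+, 1/4 Rh-; so P(type O, Rh-negative) = 1/2 × 1/4 = 1/8 per child.
P(not type O, Rh-negative) = 7/8 for one child; (7/8)^3 = 343/512.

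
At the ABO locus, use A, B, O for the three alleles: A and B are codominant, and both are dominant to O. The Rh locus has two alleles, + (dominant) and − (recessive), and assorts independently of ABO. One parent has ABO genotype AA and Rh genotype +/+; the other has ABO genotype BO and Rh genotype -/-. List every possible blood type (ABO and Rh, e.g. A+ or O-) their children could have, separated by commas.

Gametes from AA × BO give offspring ABO genotypes AB, AO, i.e. phenotypes A, AB.
Rh cross +/+ × -/- → phenotypes Rh+.
Combining independently: A+, AB+.

A+, AB+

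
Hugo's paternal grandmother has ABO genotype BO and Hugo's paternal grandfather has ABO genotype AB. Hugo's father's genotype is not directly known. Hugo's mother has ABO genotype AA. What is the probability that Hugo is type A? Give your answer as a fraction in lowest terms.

1/2

Hugo's father's ABO genotype from BO × AB: 1/4 AB, 1/4 AO, 1/4 BB, 1/4 BO.
Crossing each possibility with the mother AA and summing P(type A): 1/4·1/2 + 1/4·1 + 1/4·0 + 1/4·1/2 = 1/2.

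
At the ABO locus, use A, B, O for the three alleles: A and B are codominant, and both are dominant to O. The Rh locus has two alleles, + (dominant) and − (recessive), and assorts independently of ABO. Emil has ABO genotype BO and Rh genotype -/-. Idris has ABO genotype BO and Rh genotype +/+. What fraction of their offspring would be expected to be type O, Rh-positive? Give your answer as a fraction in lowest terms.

1/4

ABO cross BO × BO → offspring phenotypes: 1/4 O, 3/4 B.
Rh cross -/- × +/+ → 1 Rh+.
Independent loci: P(type O, Rh-positive) = 1/4 × 1 = 1/4.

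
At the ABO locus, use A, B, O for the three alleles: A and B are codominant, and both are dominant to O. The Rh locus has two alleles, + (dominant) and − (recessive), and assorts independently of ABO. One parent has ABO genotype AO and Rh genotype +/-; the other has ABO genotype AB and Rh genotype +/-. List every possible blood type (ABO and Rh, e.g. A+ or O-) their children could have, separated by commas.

A+, A-, B+, B-, AB+, AB-

Gametes from AO × AB give offspring ABO genotypes AA, AB, AO, BO, i.e. phenotypes A, B, AB.
Rh cross +/- × +/- → phenotypes Rh+, Rh-.
Combining independently: A+, A-, B+, B-, AB+, AB-.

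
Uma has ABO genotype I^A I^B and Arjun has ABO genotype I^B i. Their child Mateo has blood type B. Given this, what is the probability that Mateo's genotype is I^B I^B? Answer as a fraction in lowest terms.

Cross I^A I^B × I^B i → 1/4 I^A I^B, 1/4 I^A i, 1/4 I^B I^B, 1/4 I^B i.
Type-B genotypes among offspring: I^B I^B (1/4), I^B i (1/4); total 1/2.
P(I^B I^B | type B) = (1/4) / (1/2) = 1/2.

1/2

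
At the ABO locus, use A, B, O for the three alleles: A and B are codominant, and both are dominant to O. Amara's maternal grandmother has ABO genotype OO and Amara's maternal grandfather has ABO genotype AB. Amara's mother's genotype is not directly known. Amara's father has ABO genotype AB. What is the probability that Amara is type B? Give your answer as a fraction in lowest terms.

Amara's mother's ABO genotype from OO × AB: 1/2 AO, 1/2 BO.
Crossing each possibility with the father AB and summing P(type B): 1/2·1/4 + 1/2·1/2 = 3/8.

3/8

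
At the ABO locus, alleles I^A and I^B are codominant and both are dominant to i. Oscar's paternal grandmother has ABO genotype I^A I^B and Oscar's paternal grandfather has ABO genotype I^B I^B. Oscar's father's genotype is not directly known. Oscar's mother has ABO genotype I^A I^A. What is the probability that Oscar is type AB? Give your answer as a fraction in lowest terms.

3/4

Oscar's father's ABO genotype from I^A I^B × I^B I^B: 1/2 I^A I^B, 1/2 I^B I^B.
Crossing each possibility with the mother I^A I^A and summing P(type AB): 1/2·1/2 + 1/2·1 = 3/4.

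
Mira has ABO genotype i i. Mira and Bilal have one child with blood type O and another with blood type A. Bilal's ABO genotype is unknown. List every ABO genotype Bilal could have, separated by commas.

For each candidate genotype of Bilal, check whether crossing it with i i can produce every observed child phenotype.
  I^A I^A → possible child types {A} ✗
  I^A I^B → possible child types {A, B} ✗
  I^A i → possible child types {O, A} ✓
  I^B I^B → possible child types {B} ✗
  I^B i → possible child types {O, B} ✗
  i i → possible child types {O} ✗

I^A i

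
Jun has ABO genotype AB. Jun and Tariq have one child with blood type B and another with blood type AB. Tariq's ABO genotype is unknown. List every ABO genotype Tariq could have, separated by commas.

For each candidate genotype of Tariq, check whether crossing it with AB can produce every observed child phenotype.
  AA → possible child types {A, AB} ✗
  AB → possible child types {A, B, AB} ✓
  AO → possible child types {A, B, AB} ✓
  BB → possible child types {B, AB} ✓
  BO → possible child types {A, B, AB} ✓
  OO → possible child types {A, B} ✗

AB, AO, BB, BO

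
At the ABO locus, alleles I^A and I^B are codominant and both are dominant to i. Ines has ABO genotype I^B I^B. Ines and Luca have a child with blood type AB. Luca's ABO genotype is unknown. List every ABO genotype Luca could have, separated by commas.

I^A I^A, I^A I^B, I^A i

For each candidate genotype of Luca, check whether crossing it with I^B I^B can produce every observed child phenotype.
  I^A I^A → possible child types {AB} ✓
  I^A I^B → possible child types {B, AB} ✓
  I^A i → possible child types {B, AB} ✓
  I^B I^B → possible child types {B} ✗
  I^B i → possible child types {B} ✗
  i i → possible child types {B} ✗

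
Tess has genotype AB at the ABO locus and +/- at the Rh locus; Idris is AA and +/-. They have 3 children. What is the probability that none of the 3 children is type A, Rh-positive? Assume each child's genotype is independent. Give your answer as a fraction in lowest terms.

ABO cross AB × AA → 1/2 A, 1/2 AB.
Rh cross +/- × +/- → 3/4 Rh+, 1/4 Rh-; so P(type A, Rh-positive) = 1/2 × 3/4 = 3/8 per child.
P(not type A, Rh-positive) = 5/8 for one child; (5/8)^3 = 125/512.

125/512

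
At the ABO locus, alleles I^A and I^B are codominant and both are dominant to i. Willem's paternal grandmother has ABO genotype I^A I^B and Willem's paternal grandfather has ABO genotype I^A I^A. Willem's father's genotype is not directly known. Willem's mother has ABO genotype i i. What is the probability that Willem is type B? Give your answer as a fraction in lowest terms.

1/4

Willem's father's ABO genotype from I^A I^B × I^A I^A: 1/2 I^A I^A, 1/2 I^A I^B.
Crossing each possibility with the mother i i and summing P(type B): 1/2·0 + 1/2·1/2 = 1/4.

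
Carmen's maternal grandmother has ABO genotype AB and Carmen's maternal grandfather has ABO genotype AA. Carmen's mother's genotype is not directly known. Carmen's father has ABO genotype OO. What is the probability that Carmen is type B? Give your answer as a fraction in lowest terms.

1/4

Carmen's mother's ABO genotype from AB × AA: 1/2 AA, 1/2 AB.
Crossing each possibility with the father OO and summing P(type B): 1/2·0 + 1/2·1/2 = 1/4.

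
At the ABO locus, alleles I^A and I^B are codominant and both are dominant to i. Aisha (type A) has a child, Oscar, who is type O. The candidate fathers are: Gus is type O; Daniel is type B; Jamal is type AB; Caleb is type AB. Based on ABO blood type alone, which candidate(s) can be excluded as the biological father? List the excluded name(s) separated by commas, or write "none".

Jamal, Caleb

A candidate is excluded only if no genotype consistent with his phenotype could produce a type O child with a type A mother.
Jamal (type AB): no genotype consistent with that phenotype can produce a type-O child with a type-A mother.
Caleb (type AB): no genotype consistent with that phenotype can produce a type-O child with a type-A mother.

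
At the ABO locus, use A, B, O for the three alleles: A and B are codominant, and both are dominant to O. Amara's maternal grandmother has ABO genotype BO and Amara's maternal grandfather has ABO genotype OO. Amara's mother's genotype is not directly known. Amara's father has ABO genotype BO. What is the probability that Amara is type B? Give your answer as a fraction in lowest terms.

Amara's mother's ABO genotype from BO × OO: 1/2 BO, 1/2 OO.
Crossing each possibility with the father BO and summing P(type B): 1/2·3/4 + 1/2·1/2 = 5/8.

5/8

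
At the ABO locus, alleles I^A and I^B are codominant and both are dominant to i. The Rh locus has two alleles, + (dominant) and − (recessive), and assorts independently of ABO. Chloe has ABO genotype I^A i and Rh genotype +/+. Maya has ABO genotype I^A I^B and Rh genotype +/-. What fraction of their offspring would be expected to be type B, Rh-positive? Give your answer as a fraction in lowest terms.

1/4

ABO cross I^A i × I^A I^B → offspring phenotypes: 1/2 A, 1/4 B, 1/4 AB.
Rh cross +/+ × +/- → 1 Rh+.
Independent loci: P(type B, Rh-positive) = 1/4 × 1 = 1/4.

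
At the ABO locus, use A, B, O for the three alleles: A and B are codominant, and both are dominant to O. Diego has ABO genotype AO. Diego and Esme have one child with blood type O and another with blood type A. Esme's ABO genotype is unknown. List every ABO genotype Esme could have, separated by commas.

For each candidate genotype of Esme, check whether crossing it with AO can produce every observed child phenotype.
  AA → possible child types {A} ✗
  AB → possible child types {A, B, AB} ✗
  AO → possible child types {O, A} ✓
  BB → possible child types {B, AB} ✗
  BO → possible child types {O, A, B, AB} ✓
  OO → possible child types {O, A} ✓

AO, BO, OO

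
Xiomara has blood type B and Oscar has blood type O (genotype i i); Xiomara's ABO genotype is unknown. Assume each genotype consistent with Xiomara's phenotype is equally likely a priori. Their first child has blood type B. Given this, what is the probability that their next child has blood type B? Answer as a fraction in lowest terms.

Possible genotypes: Xiomara ∈ {I^B I^B, I^B i}; Oscar ∈ {i i}.
Weight each parental genotype pair by prior × P(type-B child):
  I^B I^B × i i: posterior weight 2/3; P(next child type B) = 1.
  I^B i × i i: posterior weight 1/3; P(next child type B) = 1/2.
Weighted sum = 5/6.

5/6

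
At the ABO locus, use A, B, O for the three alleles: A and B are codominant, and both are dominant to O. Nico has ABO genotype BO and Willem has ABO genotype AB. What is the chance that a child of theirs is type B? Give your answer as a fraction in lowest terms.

ABO cross BO × AB → offspring phenotypes: 1/4 A, 1/2 B, 1/4 AB.
So P(type B) = 1/2.

1/2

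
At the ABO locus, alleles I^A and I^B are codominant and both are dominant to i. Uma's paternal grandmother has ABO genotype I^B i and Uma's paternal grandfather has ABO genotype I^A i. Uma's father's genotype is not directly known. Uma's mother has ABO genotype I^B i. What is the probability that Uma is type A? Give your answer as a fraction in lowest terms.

1/8

Uma's father's ABO genotype from I^B i × I^A i: 1/4 I^A I^B, 1/4 I^A i, 1/4 I^B i, 1/4 i i.
Crossing each possibility with the mother I^B i and summing P(type A): 1/4·1/4 + 1/4·1/4 + 1/4·0 + 1/4·0 = 1/8.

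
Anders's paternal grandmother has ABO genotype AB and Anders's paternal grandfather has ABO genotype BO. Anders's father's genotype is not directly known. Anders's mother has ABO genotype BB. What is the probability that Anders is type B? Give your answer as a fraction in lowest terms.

Anders's father's ABO genotype from AB × BO: 1/4 AB, 1/4 AO, 1/4 BB, 1/4 BO.
Crossing each possibility with the mother BB and summing P(type B): 1/4·1/2 + 1/4·1/2 + 1/4·1 + 1/4·1 = 3/4.

3/4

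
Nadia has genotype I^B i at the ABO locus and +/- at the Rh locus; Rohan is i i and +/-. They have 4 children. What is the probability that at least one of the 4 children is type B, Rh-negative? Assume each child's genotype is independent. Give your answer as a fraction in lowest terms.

ABO cross I^B i × i i → 1/2 O, 1/2 B.
Rh cross +/- × +/- → 3/4 Rh+, 1/4 Rh-; so P(type B, Rh-negative) = 1/2 × 1/4 = 1/8 per child.
P(none) = (7/8)^4 = 2401/4096; P(at least one) = 1 − 2401/4096 = 1695/4096.

1695/4096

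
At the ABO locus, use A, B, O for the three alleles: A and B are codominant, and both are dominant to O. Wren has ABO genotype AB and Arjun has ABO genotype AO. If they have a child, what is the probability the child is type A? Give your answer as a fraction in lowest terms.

1/2

ABO cross AB × AO → offspring phenotypes: 1/2 A, 1/4 B, 1/4 AB.
So P(type A) = 1/2.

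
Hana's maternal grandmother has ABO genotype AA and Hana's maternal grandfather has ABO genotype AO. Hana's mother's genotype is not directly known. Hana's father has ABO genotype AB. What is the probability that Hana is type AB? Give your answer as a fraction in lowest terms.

3/8

Hana's mother's ABO genotype from AA × AO: 1/2 AA, 1/2 AO.
Crossing each possibility with the father AB and summing P(type AB): 1/2·1/2 + 1/2·1/4 = 3/8.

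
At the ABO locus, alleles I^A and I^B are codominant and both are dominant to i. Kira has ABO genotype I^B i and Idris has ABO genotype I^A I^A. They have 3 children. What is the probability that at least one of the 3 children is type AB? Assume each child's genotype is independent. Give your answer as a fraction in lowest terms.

ABO cross I^B i × I^A I^A → 1/2 A, 1/2 AB.
So P(type AB) = 1/2 per child.
P(none) = (1/2)^3 = 1/8; P(at least one) = 1 − 1/8 = 7/8.

7/8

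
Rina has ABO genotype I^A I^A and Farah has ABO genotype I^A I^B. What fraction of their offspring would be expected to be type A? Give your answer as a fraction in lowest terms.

ABO cross I^A I^A × I^A I^B → offspring phenotypes: 1/2 A, 1/2 AB.
So P(type A) = 1/2.

1/2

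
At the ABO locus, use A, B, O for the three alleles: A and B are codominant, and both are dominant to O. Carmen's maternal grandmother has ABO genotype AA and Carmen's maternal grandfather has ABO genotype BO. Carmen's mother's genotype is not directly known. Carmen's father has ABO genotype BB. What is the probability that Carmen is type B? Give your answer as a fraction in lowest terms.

Carmen's mother's ABO genotype from AA × BO: 1/2 AB, 1/2 AO.
Crossing each possibility with the father BB and summing P(type B): 1/2·1/2 + 1/2·1/2 = 1/2.

1/2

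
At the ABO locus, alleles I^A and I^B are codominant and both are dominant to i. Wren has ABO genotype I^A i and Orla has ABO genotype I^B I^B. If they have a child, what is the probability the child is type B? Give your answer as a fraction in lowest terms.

ABO cross I^A i × I^B I^B → offspring phenotypes: 1/2 B, 1/2 AB.
So P(type B) = 1/2.

1/2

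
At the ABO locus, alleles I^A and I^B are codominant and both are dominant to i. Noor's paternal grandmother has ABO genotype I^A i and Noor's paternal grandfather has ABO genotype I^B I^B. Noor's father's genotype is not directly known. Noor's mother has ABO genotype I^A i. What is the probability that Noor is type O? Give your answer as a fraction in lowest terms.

Noor's father's ABO genotype from I^A i × I^B I^B: 1/2 I^A I^B, 1/2 I^B i.
Crossing each possibility with the mother I^A i and summing P(type O): 1/2·0 + 1/2·1/4 = 1/8.

1/8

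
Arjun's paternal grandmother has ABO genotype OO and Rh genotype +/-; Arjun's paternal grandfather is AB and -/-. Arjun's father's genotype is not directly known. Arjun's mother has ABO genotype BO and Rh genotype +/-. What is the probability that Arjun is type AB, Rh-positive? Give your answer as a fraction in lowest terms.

Arjun's father's ABO genotype from OO × AB: 1/2 AO, 1/2 BO.
Crossing each possibility with the mother BO and summing P(type AB): 1/2·1/4 + 1/2·0 = 1/8.
Similarly for Rh via the father's Rh distribution: P(Rh+) = 5/8.
Independent loci: 1/8 × 5/8 = 5/64.

5/64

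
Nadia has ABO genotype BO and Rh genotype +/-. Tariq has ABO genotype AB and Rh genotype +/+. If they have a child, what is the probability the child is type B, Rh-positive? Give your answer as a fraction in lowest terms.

ABO cross BO × AB → offspring phenotypes: 1/4 A, 1/2 B, 1/4 AB.
Rh cross +/- × +/+ → 1 Rh+.
Independent loci: P(type B, Rh-positive) = 1/2 × 1 = 1/2.

1/2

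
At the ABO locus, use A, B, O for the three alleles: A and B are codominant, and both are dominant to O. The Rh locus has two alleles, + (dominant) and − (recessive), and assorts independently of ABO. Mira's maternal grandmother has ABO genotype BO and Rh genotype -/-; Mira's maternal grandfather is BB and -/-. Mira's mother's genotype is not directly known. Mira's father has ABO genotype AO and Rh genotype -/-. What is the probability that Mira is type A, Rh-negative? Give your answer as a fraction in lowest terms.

Mira's mother's ABO genotype from BO × BB: 1/2 BB, 1/2 BO.
Crossing each possibility with the father AO and summing P(type A): 1/2·0 + 1/2·1/4 = 1/8.
Similarly for Rh via the mother's Rh distribution: P(Rh-) = 1.
Independent loci: 1/8 × 1 = 1/8.

1/8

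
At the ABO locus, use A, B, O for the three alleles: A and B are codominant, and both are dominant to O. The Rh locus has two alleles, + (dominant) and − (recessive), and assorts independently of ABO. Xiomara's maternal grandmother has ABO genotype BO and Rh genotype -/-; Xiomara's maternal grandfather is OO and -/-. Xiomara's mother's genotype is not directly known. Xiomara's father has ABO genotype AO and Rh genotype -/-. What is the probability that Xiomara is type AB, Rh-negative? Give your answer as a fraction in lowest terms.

1/8

Xiomara's mother's ABO genotype from BO × OO: 1/2 BO, 1/2 OO.
Crossing each possibility with the father AO and summing P(type AB): 1/2·1/4 + 1/2·0 = 1/8.
Similarly for Rh via the mother's Rh distribution: P(Rh-) = 1.
Independent loci: 1/8 × 1 = 1/8.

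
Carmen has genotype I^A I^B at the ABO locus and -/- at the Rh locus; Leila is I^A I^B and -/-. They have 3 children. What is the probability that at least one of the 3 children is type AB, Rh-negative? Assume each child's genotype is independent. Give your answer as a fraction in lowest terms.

7/8

ABO cross I^A I^B × I^A I^B → 1/4 A, 1/4 B, 1/2 AB.
Rh cross -/- × -/- → 1 Rh-; so P(type AB, Rh-negative) = 1/2 × 1 = 1/2 per child.
P(none) = (1/2)^3 = 1/8; P(at least one) = 1 − 1/8 = 7/8.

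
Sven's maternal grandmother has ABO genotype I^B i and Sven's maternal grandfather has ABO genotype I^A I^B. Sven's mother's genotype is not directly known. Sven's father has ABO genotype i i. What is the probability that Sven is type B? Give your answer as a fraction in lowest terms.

Sven's mother's ABO genotype from I^B i × I^A I^B: 1/4 I^A I^B, 1/4 I^A i, 1/4 I^B I^B, 1/4 I^B i.
Crossing each possibility with the father i i and summing P(type B): 1/4·1/2 + 1/4·0 + 1/4·1 + 1/4·1/2 = 1/2.

1/2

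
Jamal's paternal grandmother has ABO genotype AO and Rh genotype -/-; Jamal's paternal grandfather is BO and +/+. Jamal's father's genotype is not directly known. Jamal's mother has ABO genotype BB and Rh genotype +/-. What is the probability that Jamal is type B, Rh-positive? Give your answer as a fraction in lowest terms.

9/16

Jamal's father's ABO genotype from AO × BO: 1/4 AB, 1/4 AO, 1/4 BO, 1/4 OO.
Crossing each possibility with the mother BB and summing P(type B): 1/4·1/2 + 1/4·1/2 + 1/4·1 + 1/4·1 = 3/4.
Similarly for Rh via the father's Rh distribution: P(Rh+) = 3/4.
Independent loci: 3/4 × 3/4 = 9/16.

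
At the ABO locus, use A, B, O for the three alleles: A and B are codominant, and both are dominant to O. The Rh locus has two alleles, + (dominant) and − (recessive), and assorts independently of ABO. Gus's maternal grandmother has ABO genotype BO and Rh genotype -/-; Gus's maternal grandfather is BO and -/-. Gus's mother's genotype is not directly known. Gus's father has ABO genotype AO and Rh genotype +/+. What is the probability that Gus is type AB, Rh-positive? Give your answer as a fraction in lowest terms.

1/4

Gus's mother's ABO genotype from BO × BO: 1/4 BB, 1/2 BO, 1/4 OO.
Crossing each possibility with the father AO and summing P(type AB): 1/4·1/2 + 1/2·1/4 + 1/4·0 = 1/4.
Similarly for Rh via the mother's Rh distribution: P(Rh+) = 1.
Independent loci: 1/4 × 1 = 1/4.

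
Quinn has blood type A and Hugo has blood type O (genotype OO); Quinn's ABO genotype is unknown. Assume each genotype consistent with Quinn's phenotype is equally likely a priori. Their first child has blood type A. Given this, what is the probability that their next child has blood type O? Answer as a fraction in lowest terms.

Possible genotypes: Quinn ∈ {AA, AO}; Hugo ∈ {OO}.
Weight each parental genotype pair by prior × P(type-A child):
  AA × OO: posterior weight 2/3; P(next child type O) = 0.
  AO × OO: posterior weight 1/3; P(next child type O) = 1/2.
Weighted sum = 1/6.

1/6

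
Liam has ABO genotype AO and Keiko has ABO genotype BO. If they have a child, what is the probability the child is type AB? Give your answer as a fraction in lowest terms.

ABO cross AO × BO → offspring phenotypes: 1/4 O, 1/4 A, 1/4 B, 1/4 AB.
So P(type AB) = 1/4.

1/4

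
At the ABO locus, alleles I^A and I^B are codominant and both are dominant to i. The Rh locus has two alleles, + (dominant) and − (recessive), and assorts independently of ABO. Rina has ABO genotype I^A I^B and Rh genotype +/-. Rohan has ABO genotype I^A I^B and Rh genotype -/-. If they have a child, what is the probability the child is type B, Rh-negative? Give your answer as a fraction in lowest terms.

1/8

ABO cross I^A I^B × I^A I^B → offspring phenotypes: 1/4 A, 1/4 B, 1/2 AB.
Rh cross +/- × -/- → 1/2 Rh+, 1/2 Rh-.
Independent loci: P(type B, Rh-negative) = 1/4 × 1/2 = 1/8.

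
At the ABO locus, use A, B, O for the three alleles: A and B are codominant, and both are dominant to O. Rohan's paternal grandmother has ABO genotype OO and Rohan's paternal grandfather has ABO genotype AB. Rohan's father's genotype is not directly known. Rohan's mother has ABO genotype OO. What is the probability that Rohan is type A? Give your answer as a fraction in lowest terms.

1/4

Rohan's father's ABO genotype from OO × AB: 1/2 AO, 1/2 BO.
Crossing each possibility with the mother OO and summing P(type A): 1/2·1/2 + 1/2·0 = 1/4.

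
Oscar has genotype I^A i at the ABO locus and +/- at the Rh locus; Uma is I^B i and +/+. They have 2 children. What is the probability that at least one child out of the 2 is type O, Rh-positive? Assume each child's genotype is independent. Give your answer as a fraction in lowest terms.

ABO cross I^A i × I^B i → 1/4 O, 1/4 A, 1/4 B, 1/4 AB.
Rh cross +/- × +/+ → 1 Rh+; so P(type O, Rh-positive) = 1/4 × 1 = 1/4 per child.
P(none) = (3/4)^2 = 9/16; P(at least one) = 1 − 9/16 = 7/16.

7/16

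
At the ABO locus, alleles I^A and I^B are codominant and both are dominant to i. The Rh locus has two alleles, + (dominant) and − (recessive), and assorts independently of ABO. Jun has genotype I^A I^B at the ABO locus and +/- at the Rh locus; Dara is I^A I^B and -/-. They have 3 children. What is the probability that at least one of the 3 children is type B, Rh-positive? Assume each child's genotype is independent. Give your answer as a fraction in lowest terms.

ABO cross I^A I^B × I^A I^B → 1/4 A, 1/4 B, 1/2 AB.
Rh cross +/- × -/- → 1/2 Rh+, 1/2 Rh-; so P(type B, Rh-positive) = 1/4 × 1/2 = 1/8 per child.
P(none) = (7/8)^3 = 343/512; P(at least one) = 1 − 343/512 = 169/512.

169/512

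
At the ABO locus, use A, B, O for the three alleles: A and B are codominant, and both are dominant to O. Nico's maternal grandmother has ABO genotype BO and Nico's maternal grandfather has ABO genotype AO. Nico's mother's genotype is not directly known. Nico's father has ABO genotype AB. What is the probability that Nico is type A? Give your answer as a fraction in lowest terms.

Nico's mother's ABO genotype from BO × AO: 1/4 AB, 1/4 AO, 1/4 BO, 1/4 OO.
Crossing each possibility with the father AB and summing P(type A): 1/4·1/4 + 1/4·1/2 + 1/4·1/4 + 1/4·1/2 = 3/8.

3/8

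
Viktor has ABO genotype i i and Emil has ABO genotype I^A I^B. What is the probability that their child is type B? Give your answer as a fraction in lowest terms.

ABO cross i i × I^A I^B → offspring phenotypes: 1/2 A, 1/2 B.
So P(type B) = 1/2.

1/2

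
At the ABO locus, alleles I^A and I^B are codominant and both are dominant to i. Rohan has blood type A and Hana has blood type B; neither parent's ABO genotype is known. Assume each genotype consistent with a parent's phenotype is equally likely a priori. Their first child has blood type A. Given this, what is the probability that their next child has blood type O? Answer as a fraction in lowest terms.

Possible genotypes: Rohan ∈ {I^A I^A, I^A i}; Hana ∈ {I^B I^B, I^B i}.
Weight each parental genotype pair by prior × P(type-A child):
  I^A I^A × I^B i: posterior weight 2/3; P(next child type O) = 0.
  I^A i × I^B i: posterior weight 1/3; P(next child type O) = 1/4.
Weighted sum = 1/12.

1/12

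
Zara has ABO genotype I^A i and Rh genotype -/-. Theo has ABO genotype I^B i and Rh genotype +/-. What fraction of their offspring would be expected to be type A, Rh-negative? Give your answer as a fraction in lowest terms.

ABO cross I^A i × I^B i → offspring phenotypes: 1/4 O, 1/4 A, 1/4 B, 1/4 AB.
Rh cross -/- × +/- → 1/2 Rh+, 1/2 Rh-.
Independent loci: P(type A, Rh-negative) = 1/4 × 1/2 = 1/8.

1/8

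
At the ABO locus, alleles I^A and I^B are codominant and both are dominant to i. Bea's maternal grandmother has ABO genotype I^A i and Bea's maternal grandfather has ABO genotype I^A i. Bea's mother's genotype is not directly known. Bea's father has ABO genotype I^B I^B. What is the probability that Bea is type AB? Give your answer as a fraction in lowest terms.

Bea's mother's ABO genotype from I^A i × I^A i: 1/4 I^A I^A, 1/2 I^A i, 1/4 i i.
Crossing each possibility with the father I^B I^B and summing P(type AB): 1/4·1 + 1/2·1/2 + 1/4·0 = 1/2.

1/2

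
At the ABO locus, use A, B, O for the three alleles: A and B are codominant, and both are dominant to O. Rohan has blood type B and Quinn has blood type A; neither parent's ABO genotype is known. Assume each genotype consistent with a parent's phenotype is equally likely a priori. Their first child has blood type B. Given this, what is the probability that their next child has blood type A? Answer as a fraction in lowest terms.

Possible genotypes: Rohan ∈ {BB, BO}; Quinn ∈ {AA, AO}.
Weight each parental genotype pair by prior × P(type-B child):
  BB × AO: posterior weight 2/3; P(next child type A) = 0.
  BO × AO: posterior weight 1/3; P(next child type A) = 1/4.
Weighted sum = 1/12.

1/12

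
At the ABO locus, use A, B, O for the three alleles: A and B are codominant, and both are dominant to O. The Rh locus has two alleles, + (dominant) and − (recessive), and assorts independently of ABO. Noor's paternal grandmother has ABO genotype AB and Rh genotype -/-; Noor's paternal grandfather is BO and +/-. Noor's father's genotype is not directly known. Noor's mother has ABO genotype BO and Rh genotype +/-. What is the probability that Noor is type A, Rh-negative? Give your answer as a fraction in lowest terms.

3/64

Noor's father's ABO genotype from AB × BO: 1/4 AB, 1/4 AO, 1/4 BB, 1/4 BO.
Crossing each possibility with the mother BO and summing P(type A): 1/4·1/4 + 1/4·1/4 + 1/4·0 + 1/4·0 = 1/8.
Similarly for Rh via the father's Rh distribution: P(Rh-) = 3/8.
Independent loci: 1/8 × 3/8 = 3/64.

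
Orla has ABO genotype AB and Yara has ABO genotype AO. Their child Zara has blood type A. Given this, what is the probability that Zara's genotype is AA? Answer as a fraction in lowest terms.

Cross AB × AO → 1/4 AA, 1/4 AB, 1/4 AO, 1/4 BO.
Type-A genotypes among offspring: AA (1/4), AO (1/4); total 1/2.
P(AA | type A) = (1/4) / (1/2) = 1/2.

1/2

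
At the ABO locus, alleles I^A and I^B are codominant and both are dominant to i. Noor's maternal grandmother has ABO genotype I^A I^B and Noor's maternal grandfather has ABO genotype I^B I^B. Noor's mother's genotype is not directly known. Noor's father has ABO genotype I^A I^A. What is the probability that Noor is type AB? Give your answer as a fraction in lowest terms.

Noor's mother's ABO genotype from I^A I^B × I^B I^B: 1/2 I^A I^B, 1/2 I^B I^B.
Crossing each possibility with the father I^A I^A and summing P(type AB): 1/2·1/2 + 1/2·1 = 3/4.

3/4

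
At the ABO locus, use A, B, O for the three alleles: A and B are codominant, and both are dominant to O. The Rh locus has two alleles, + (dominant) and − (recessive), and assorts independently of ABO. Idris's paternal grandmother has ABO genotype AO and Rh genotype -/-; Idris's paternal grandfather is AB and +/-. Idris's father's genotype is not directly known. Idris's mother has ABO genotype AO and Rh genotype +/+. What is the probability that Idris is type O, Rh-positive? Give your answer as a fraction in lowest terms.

Idris's father's ABO genotype from AO × AB: 1/4 AA, 1/4 AB, 1/4 AO, 1/4 BO.
Crossing each possibility with the mother AO and summing P(type O): 1/4·0 + 1/4·0 + 1/4·1/4 + 1/4·1/4 = 1/8.
Similarly for Rh via the father's Rh distribution: P(Rh+) = 1.
Independent loci: 1/8 × 1 = 1/8.

1/8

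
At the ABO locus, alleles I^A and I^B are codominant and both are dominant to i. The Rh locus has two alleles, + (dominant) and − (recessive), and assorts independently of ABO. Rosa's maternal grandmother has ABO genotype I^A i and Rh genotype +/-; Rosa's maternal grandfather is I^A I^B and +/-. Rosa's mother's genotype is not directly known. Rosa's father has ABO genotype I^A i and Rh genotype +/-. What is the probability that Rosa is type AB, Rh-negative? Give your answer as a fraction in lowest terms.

Rosa's mother's ABO genotype from I^A i × I^A I^B: 1/4 I^A I^A, 1/4 I^A I^B, 1/4 I^A i, 1/4 I^B i.
Crossing each possibility with the father I^A i and summing P(type AB): 1/4·0 + 1/4·1/4 + 1/4·0 + 1/4·1/4 = 1/8.
Similarly for Rh via the mother's Rh distribution: P(Rh-) = 1/4.
Independent loci: 1/8 × 1/4 = 1/32.

1/32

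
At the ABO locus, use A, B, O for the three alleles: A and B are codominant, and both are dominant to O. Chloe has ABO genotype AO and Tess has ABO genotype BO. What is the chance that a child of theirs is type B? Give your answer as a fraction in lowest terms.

ABO cross AO × BO → offspring phenotypes: 1/4 O, 1/4 A, 1/4 B, 1/4 AB.
So P(type B) = 1/4.

1/4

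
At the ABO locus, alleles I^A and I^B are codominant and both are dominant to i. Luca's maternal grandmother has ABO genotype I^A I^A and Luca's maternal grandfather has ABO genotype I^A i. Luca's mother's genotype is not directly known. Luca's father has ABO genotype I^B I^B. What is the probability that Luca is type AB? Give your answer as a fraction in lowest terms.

Luca's mother's ABO genotype from I^A I^A × I^A i: 1/2 I^A I^A, 1/2 I^A i.
Crossing each possibility with the father I^B I^B and summing P(type AB): 1/2·1 + 1/2·1/2 = 3/4.

3/4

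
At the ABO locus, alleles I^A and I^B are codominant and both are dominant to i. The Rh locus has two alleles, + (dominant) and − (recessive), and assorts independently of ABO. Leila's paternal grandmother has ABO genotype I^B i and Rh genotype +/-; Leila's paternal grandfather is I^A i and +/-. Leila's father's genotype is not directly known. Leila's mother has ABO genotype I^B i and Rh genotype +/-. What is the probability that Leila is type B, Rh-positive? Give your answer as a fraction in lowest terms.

3/8

Leila's father's ABO genotype from I^B i × I^A i: 1/4 I^A I^B, 1/4 I^A i, 1/4 I^B i, 1/4 i i.
Crossing each possibility with the mother I^B i and summing P(type B): 1/4·1/2 + 1/4·1/4 + 1/4·3/4 + 1/4·1/2 = 1/2.
Similarly for Rh via the father's Rh distribution: P(Rh+) = 3/4.
Independent loci: 1/2 × 3/4 = 3/8.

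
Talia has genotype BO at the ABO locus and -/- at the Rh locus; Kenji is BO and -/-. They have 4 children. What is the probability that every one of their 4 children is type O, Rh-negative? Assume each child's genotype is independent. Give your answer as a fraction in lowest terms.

1/256

ABO cross BO × BO → 1/4 O, 3/4 B.
Rh cross -/- × -/- → 1 Rh-; so P(type O, Rh-negative) = 1/4 × 1 = 1/4 per child.
All 4 independent: (1/4)^4 = 1/256.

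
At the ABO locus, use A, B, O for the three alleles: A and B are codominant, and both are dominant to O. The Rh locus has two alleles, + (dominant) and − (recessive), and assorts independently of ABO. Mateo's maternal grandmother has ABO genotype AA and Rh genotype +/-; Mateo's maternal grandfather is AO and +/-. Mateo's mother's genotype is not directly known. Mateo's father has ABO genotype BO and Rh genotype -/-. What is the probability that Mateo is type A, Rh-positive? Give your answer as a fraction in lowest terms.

3/16

Mateo's mother's ABO genotype from AA × AO: 1/2 AA, 1/2 AO.
Crossing each possibility with the father BO and summing P(type A): 1/2·1/2 + 1/2·1/4 = 3/8.
Similarly for Rh via the mother's Rh distribution: P(Rh+) = 1/2.
Independent loci: 3/8 × 1/2 = 3/16.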